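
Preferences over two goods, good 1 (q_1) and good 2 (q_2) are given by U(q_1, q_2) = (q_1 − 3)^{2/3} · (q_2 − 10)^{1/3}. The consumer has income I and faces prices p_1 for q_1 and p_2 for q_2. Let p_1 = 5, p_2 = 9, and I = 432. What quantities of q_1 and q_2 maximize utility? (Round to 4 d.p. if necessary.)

q_1* = 46.6, q_2* = 22.1111

This is Cobb-Douglas in (q_1−3, q_2−10): tangency gives 2/3·p_2·(q_2−10) = 1/3·p_1·(q_1−3).
Substituting into the budget: q_1* = 3 + 2/3·(I − 3·p_1 − 10·p_2)/p_1, and q_2* = 10 + 1/3·(…)/p_2.
Discretionary income = 432 − 3·5 − 10·9 = 327; q_1* = 3 + 2/3·327/5 = 46.6; q_2* = 10 + 1/3·327/9 = 22.1111.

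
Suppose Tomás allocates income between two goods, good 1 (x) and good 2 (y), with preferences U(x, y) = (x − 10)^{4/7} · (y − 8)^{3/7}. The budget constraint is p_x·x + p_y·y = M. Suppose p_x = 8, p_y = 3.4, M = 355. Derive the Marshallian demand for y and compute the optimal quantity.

y* = 39.2353

Let x' = x−10, y' = y−8. MRS = (4/3)·y'/x' = p_x/p_y.
Substituting into the budget: x* = 10 + 4/7·(M − 10·p_x − 8·p_y)/p_x, and y* = 8 + 3/7·(…)/p_y.
Discretionary income = 355 − 10·8 − 8·3.4 = 247.8; y* = 8 + 3/7·247.8/3.4 = 39.2353.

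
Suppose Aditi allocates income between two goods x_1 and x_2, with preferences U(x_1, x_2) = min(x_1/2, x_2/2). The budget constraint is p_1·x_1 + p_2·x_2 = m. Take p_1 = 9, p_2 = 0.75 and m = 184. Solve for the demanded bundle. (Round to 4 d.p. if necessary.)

Leontief preferences: the optimum is at the kink where x_1/2 = x_2/2, i.e. x_2 = x_1.
Budget: p_1·x_1 + p_2·x_1 = m, so (2·p_1 + 2·p_2)·x_1 = 2·m.
Demand: x_1*(p_1,p_2,m) = 2·m/(2·p_1 + 2·p_2), x_2* = 2·m/(2·p_1 + 2·p_2).
Here 2·9 + 2·0.75 = 19.5, giving x_1* = 18.8718 and x_2* = 18.8718.

x_1* = 18.8718, x_2* = 18.8718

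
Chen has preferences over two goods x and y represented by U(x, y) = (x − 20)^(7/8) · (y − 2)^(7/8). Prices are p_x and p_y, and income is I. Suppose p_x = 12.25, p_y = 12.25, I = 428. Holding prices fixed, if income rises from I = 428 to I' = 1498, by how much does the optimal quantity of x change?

Δx* = 43.6735

Let x' = x−20, y' = y−2. MRS = y'/x' = p_x/p_y.
Substituting into the budget: x* = 20 + 0.5·(I − 20·p_x − 2·p_y)/p_x, and y* = 2 + 0.5·(…)/p_y.
Discretionary income = 428 − 20·12.25 − 2·12.25 = 158.5; x* = 20 + 0.5·158.5/12.25 = 26.4694.
At I' = 1498: x* = 70.1429. Change: 70.1429 − 26.4694 = 43.6735.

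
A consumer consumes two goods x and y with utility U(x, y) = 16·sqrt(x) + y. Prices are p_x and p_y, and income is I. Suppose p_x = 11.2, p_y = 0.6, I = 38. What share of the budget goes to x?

share on x = 0.0541

MU_x = 8/√x, MU_y = 1. Tangency: 8/√x = p_x/p_y.
Solve: √x = 8·p_y/p_x, so x*(p_x,p_y) = (8·p_y/p_x)², and y* = (I − p_x·x*)/p_y.
Plugging in: x* = (8·0.6/11.2)² = 0.1837, y* = 59.9048.
Expenditure on x: 11.2·0.1837 = 2.0571; share = 0.0541.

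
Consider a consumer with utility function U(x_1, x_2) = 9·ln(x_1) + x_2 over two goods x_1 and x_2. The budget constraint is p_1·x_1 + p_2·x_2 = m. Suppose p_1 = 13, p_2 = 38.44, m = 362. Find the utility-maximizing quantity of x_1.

At the given prices: x_1* = 9·38.44/13 = 26.6123.

x_1* = 26.6123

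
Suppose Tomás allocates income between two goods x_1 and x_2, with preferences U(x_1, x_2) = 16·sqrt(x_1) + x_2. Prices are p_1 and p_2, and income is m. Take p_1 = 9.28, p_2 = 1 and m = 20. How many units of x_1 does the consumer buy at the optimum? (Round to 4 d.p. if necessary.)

Utility is quasi-linear in x_2; the FOC for x_1 is 8/√x_1 = p_1/p_2.
Thus x_1* = (8·p_2/p_1)² — independent of m — with the rest of income spent on x_2.
Plugging in: x_1* = (8·1/9.28)² = 0.7432.

x_1* = 0.7432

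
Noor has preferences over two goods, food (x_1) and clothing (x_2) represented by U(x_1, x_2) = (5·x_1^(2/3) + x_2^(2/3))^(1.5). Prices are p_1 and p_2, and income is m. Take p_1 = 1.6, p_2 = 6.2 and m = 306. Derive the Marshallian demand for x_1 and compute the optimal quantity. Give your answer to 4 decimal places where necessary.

x_1* = 191.1482

MRS = MU_x_1/MU_x_2 = 5·(x_2/x_1)^(1/3). Set equal to p_1/p_2.
Solve for the ratio: x_2/x_1 = [(1/5)·p_1/p_2]^(3).
Substitute x_2 = (x_2/x_1)·x_1 into the budget: x_1* = m/(p_1 + p_2·(x_2/x_1)).
Numerically x_2/x_1 = 0.000137, so x_1* = 306/(1.6 + 6.2·0.000137) = 191.1482.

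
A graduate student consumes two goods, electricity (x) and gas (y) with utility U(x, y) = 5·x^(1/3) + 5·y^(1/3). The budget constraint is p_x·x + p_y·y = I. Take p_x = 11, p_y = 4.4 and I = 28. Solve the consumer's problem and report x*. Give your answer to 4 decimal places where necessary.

x* = 0.9862

From the CES first-order condition, (y/x)^(2/3) = p_x/p_y.
Hence y/x = (p_x/p_y)^(1/(2/3)), i.e. raised to the 1.5 power.
Substitute y = (y/x)·x into the budget: x* = I/(p_x + p_y·(y/x)).
Numerically y/x = 3.952847, so x* = 28/(11 + 4.4·3.952847) = 0.9862.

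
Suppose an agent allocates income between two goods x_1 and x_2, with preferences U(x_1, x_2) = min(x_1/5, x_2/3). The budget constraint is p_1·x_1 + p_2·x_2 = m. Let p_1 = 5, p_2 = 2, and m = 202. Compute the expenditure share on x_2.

With perfect complements, no substitution: consume in ratio x_1:x_2 = 5:3.
Budget: p_1·x_1 + p_2·(3/5)·x_1 = m, so (5·p_1 + 3·p_2)·x_1 = 5·m.
Demand: x_1*(p_1,p_2,m) = 5·m/(5·p_1 + 3·p_2), x_2* = 3·m/(5·p_1 + 3·p_2).
Here 5·5 + 3·2 = 31, giving x_1* = 32.5806 and x_2* = 19.5484.
Expenditure on x_2: 2·19.5484 = 39.0968; share = 0.1935.

share on x_2 = 0.1935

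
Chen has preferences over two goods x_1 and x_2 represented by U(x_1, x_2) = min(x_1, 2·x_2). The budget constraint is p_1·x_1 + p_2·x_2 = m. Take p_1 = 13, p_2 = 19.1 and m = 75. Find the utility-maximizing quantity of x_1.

With perfect complements, no substitution: consume in ratio x_1:x_2 = 2:1.
Budget: p_1·x_1 + p_2·(1/2)·x_1 = m, so (2·p_1 + p_2)·x_1 = 2·m.
Demand: x_1*(p_1,p_2,m) = 2·m/(2·p_1 + p_2), x_2* = m/(2·p_1 + p_2).
Here 2·13 + 19.1 = 45.1, giving x_1* = 3.3259.

x_1* = 3.3259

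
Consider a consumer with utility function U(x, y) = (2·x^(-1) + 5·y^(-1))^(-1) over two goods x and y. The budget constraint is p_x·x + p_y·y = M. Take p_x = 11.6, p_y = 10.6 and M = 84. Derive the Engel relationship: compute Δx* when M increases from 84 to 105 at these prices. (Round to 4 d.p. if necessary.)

From the CES first-order condition, (2/5)·(y/x)^(2) = p_x/p_y.
Solve for the ratio: y/x = [(5/2)·p_x/p_y]^(0.5).
Substitute y = (y/x)·x into the budget: x* = M/(p_x + p_y·(y/x)).
Numerically y/x = 1.65404, so x* = 84/(11.6 + 10.6·1.65404) = 2.8833.
At M' = 105: x* = 3.6042. Change: 3.6042 − 2.8833 = 0.7208.

Δx* = 0.7208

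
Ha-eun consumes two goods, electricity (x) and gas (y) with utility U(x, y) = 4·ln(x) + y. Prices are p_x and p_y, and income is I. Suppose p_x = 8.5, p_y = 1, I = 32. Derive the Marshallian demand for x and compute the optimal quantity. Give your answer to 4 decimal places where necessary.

x* = 0.4706

Set MRS = p_x/p_y: (4/x)/1 = p_x/p_y.
So x*(p_x,p_y) = 4·p_y/p_x, independent of income; and y* = (I − 4·p_y)/p_y.
At the given prices: x* = 4·1/8.5 = 0.4706.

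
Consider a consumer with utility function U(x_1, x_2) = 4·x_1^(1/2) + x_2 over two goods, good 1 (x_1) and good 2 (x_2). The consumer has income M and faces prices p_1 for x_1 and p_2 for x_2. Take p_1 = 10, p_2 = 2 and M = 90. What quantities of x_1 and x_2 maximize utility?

Solve: √x_1 = 2·p_2/p_1, so x_1*(p_1,p_2) = (2·p_2/p_1)², and x_2* = (M − p_1·x_1*)/p_2.
Plugging in: x_1* = (2·2/10)² = 0.16, x_2* = 44.2.

x_1* = 0.16, x_2* = 44.2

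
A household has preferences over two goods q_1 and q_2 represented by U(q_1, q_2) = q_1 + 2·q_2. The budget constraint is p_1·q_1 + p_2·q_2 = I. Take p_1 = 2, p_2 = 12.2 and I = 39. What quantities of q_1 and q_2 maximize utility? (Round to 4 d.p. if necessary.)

q_1* = 19.5, q_2* = 0

Perfect substitutes: compare marginal utility per dollar. 1/p_1 vs 2/p_2 → 0.5 vs 0.1639.
q_1 gives more utility per dollar, so spend all income on q_1: q_1* = I/p_1, q_2* = 0.
Numerically: q_1* = 19.5, q_2* = 0.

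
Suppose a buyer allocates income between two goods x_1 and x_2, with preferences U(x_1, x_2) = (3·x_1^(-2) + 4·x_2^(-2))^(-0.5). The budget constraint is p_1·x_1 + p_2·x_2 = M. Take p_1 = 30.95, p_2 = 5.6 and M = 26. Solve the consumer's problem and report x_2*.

MU_x_1 ∝ 3·x_1^(-3), MU_x_2 ∝ 4·x_2^(-3), so MRS = (3/4)·(x_2/x_1)^(3) = p_1/p_2.
Solve for the ratio: x_2/x_1 = [(4/3)·p_1/p_2]^(1/3).
Substitute x_2 = (x_2/x_1)·x_1 into the budget: x_1* = M/(p_1 + p_2·(x_2/x_1)).
Numerically x_2/x_1 = 1.945974, so x_1* = 26/(30.95 + 5.6·1.945974) = 0.6213 and x_2* = 1.945974·0.6213 = 1.209.

x_2* = 1.209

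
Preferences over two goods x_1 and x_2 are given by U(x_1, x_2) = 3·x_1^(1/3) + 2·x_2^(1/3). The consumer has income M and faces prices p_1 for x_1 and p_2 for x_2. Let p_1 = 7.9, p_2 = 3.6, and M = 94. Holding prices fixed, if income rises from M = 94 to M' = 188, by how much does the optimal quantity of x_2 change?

MU_x_1 ∝ 3·x_1^(-2/3), MU_x_2 ∝ 2·x_2^(-2/3), so MRS = (3/2)·(x_2/x_1)^(2/3) = p_1/p_2.
Hence x_2/x_1 = ((2/3)·p_1/p_2)^(1/(2/3)), i.e. raised to the 1.5 power.
Substitute x_2 = (x_2/x_1)·x_1 into the budget: x_1* = M/(p_1 + p_2·(x_2/x_1)).
Numerically x_2/x_1 = 1.769498, so x_1* = 94/(7.9 + 3.6·1.769498) = 6.5872 and x_2* = 1.769498·6.5872 = 11.656.
At M' = 188: x_2* = 23.3119. Change: 23.3119 − 11.656 = 11.656.

Δx_2* = 11.656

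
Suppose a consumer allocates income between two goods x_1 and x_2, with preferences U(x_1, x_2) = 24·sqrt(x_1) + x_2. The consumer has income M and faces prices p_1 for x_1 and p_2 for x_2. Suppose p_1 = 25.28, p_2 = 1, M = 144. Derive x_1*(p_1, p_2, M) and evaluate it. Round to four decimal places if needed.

Plugging in: x_1* = (12·1/25.28)² = 0.2253.

x_1* = 0.2253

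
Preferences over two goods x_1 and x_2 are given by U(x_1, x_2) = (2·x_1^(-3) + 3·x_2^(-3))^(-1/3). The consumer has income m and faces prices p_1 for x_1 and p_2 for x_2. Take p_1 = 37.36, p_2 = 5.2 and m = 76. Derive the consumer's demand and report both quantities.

Substitute x_2 = (x_2/x_1)·x_1 into the budget: x_1* = m/(p_1 + p_2·(x_2/x_1)).
Numerically x_2/x_1 = 1.811856, so x_1* = 76/(37.36 + 5.2·1.811856) = 1.6246 and x_2* = 1.811856·1.6246 = 2.9435.

x_1* = 1.6246, x_2* = 2.9435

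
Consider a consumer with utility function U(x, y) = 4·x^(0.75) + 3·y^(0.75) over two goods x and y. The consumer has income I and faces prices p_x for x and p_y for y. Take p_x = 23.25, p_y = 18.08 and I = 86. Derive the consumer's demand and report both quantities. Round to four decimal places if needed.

From the CES first-order condition, (4/3)·(y/x)^(0.25) = p_x/p_y.
Hence y/x = ((3/4)·p_x/p_y)^(1/(0.25)), i.e. raised to the 4 power.
With the ratio pinned down, the budget gives x* = I/(p_x + p_y·(y/x)) and y* = (y/x)·x*.
Numerically y/x = 0.865253, so x* = 86/(23.25 + 18.08·0.865253) = 2.2112 and y* = 0.865253·2.2112 = 1.9132.

x* = 2.2112, y* = 1.9132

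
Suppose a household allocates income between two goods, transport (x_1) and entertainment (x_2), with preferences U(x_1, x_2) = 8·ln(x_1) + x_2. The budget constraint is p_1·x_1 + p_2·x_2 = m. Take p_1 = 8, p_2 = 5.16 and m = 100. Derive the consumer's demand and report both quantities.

x_1* = 5.16, x_2* = 11.3798

Set MRS = p_1/p_2: (8/x_1)/1 = p_1/p_2.
So x_1*(p_1,p_2) = 8·p_2/p_1, independent of income; and x_2* = (m − 8·p_2)/p_2.
At the given prices: x_1* = 8·5.16/8 = 5.16, and x_2* = 11.3798.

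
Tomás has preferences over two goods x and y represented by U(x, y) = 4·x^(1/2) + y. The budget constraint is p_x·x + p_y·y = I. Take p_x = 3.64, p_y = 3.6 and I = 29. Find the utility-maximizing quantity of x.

x* = 3.9126

Thus x* = (2·p_y/p_x)² — independent of I — with the rest of income spent on y.
Plugging in: x* = (2·3.6/3.64)² = 3.9126.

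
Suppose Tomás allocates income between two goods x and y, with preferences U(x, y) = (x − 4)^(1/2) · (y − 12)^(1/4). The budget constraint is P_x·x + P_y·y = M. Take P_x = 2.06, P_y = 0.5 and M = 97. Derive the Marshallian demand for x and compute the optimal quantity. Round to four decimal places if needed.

After buying the subsistence bundle (4, 12), a share 2/3 of the remaining income goes to x: x* = 4 + 2/3·(M − 4P_x − 12P_y)/P_x.
Discretionary income = 97 − 4·2.06 − 12·0.5 = 82.76; x* = 4 + 2/3·82.76/2.06 = 30.7832.

x* = 30.7832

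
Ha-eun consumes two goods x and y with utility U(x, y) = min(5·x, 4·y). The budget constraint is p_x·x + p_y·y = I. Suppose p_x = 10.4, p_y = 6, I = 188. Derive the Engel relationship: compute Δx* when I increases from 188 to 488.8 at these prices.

With perfect complements, no substitution: consume in ratio x:y = 4:5.
Budget: p_x·x + p_y·(5/4)·x = I, so (4·p_x + 5·p_y)·x = 4·I.
Demand: x*(p_x,p_y,I) = 4·I/(4·p_x + 5·p_y), y* = 5·I/(4·p_x + 5·p_y).
Here 4·10.4 + 5·6 = 71.6, giving x* = 10.5028.
At I' = 488.8: x* = 27.3073. Change: 27.3073 − 10.5028 = 16.8045.

Δx* = 16.8045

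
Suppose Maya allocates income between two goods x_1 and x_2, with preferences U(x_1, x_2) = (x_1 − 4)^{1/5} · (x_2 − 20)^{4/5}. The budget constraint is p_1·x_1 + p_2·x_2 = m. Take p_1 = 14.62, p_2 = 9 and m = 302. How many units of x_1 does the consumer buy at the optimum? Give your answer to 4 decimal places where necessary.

Let x_1' = x_1−4, x_2' = x_2−20. MRS = (1/4)·x_2'/x_1' = p_1/p_2.
After buying the subsistence bundle (4, 20), a share 0.2 of the remaining income goes to x_1: x_1* = 4 + 0.2·(m − 4p_1 − 20p_2)/p_1.
Discretionary income = 302 − 4·14.62 − 20·9 = 63.52; x_1* = 4 + 0.2·63.52/14.62 = 4.8689.

x_1* = 4.8689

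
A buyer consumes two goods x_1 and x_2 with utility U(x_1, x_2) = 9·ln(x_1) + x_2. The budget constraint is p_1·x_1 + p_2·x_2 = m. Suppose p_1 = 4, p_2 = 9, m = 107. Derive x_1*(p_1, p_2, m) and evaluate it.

x_1* = 20.25

MU_x_1 = 9/x_1, MU_x_2 = 1. Tangency: 9/x_1 = p_1/p_2.
So x_1*(p_1,p_2) = 9·p_2/p_1, independent of income; and x_2* = (m − 9·p_2)/p_2.
At the given prices: x_1* = 9·9/4 = 20.25.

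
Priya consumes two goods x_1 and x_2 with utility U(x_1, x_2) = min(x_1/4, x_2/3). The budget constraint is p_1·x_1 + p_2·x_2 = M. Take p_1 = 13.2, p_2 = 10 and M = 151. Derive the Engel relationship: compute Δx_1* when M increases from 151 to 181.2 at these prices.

Δx_1* = 1.4589

Here 4·13.2 + 3·10 = 82.8, giving x_1* = 7.2947.
At M' = 181.2: x_1* = 8.7536. Change: 8.7536 − 7.2947 = 1.4589.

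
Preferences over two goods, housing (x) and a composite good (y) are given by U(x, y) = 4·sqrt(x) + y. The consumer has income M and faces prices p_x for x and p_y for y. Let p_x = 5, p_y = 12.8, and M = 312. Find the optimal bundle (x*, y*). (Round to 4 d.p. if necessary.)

x* = 26.2144, y* = 14.135

MU_x = 2/√x, MU_y = 1. Tangency: 2/√x = p_x/p_y.
Thus x* = (2·p_y/p_x)² — independent of M — with the rest of income spent on y.
Plugging in: x* = (2·12.8/5)² = 26.2144, y* = 14.135.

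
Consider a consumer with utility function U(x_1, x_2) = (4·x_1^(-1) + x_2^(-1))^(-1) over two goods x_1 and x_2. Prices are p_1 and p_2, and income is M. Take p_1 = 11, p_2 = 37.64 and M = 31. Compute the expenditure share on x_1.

share on x_1 = 0.5195

MRS = MU_x_1/MU_x_2 = 4·(x_2/x_1)^(2). Set equal to p_1/p_2.
Hence x_2/x_1 = ((1/4)·p_1/p_2)^(1/(2)), i.e. raised to the 0.5 power.
With the ratio pinned down, the budget gives x_1* = M/(p_1 + p_2·(x_2/x_1)) and x_2* = (x_2/x_1)·x_1*.
Numerically x_2/x_1 = 0.270297, so x_1* = 31/(11 + 37.64·0.270297) = 1.4641 and x_2* = 0.270297·1.4641 = 0.3957.
Expenditure on x_1: 11·1.4641 = 16.1047; share = 0.5195.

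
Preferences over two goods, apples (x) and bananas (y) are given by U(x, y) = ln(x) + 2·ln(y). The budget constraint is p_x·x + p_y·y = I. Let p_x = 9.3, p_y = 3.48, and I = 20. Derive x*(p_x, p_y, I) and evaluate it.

x* = 0.7168

Tangency: MRS = (1/2)·y/x = p_x/p_y.
So p_y·y = 2·p_x·x; combined with the budget, a share 1/3 of income goes to x.
Demand: x*(p_x,p_y,I) = 1/3·I/p_x and y* = 2/3·I/p_y.
At p_x=9.3, p_y=3.48, I=20: x* = 1/3·20/9.3 = 0.7168.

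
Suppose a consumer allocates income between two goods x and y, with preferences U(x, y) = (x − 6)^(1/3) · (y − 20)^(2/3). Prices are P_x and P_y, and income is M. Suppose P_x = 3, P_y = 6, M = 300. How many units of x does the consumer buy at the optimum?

This is Cobb-Douglas in (x−6, y−20): tangency gives 1/3·P_y·(y−20) = 2/3·P_x·(x−6).
After buying the subsistence bundle (6, 20), a share 1/3 of the remaining income goes to x: x* = 6 + 1/3·(M − 6P_x − 20P_y)/P_x.
Discretionary income = 300 − 6·3 − 20·6 = 162; x* = 6 + 1/3·162/3 = 24.

x* = 24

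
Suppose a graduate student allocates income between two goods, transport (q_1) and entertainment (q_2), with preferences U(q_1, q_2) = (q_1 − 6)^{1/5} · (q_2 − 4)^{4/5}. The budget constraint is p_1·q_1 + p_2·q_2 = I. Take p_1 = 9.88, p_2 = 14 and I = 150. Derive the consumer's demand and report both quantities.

This is Cobb-Douglas in (q_1−6, q_2−4): tangency gives 0.2·p_2·(q_2−4) = 0.8·p_1·(q_1−6).
After buying the subsistence bundle (6, 4), a share 0.2 of the remaining income goes to q_1: q_1* = 6 + 0.2·(I − 6p_1 − 4p_2)/p_1.
Discretionary income = 150 − 6·9.88 − 4·14 = 34.72; q_1* = 6 + 0.2·34.72/9.88 = 6.7028; q_2* = 4 + 0.8·34.72/14 = 5.984.

q_1* = 6.7028, q_2* = 5.984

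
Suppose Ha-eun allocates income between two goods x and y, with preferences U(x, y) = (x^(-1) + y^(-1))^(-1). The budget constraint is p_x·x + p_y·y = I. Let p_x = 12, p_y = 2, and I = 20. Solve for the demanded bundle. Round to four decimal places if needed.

x* = 1.1835, y* = 2.899

MRS = MU_x/MU_y = (y/x)^(2). Set equal to p_x/p_y.
Hence y/x = (p_x/p_y)^(1/(2)), i.e. raised to the 0.5 power.
Substitute y = (y/x)·x into the budget: x* = I/(p_x + p_y·(y/x)).
Numerically y/x = 2.44949, so x* = 20/(12 + 2·2.44949) = 1.1835 and y* = 2.44949·1.1835 = 2.899.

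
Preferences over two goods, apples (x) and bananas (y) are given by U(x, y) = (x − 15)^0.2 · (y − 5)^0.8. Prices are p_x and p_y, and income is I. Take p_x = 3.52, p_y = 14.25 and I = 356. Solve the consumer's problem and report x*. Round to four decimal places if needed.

x* = 28.179

This is Cobb-Douglas in (x−15, y−5): tangency gives 0.2·p_y·(y−5) = 0.8·p_x·(x−15).
Substituting into the budget: x* = 15 + 0.2·(I − 15·p_x − 5·p_y)/p_x, and y* = 5 + 0.8·(…)/p_y.
Discretionary income = 356 − 15·3.52 − 5·14.25 = 231.95; x* = 15 + 0.2·231.95/3.52 = 28.179.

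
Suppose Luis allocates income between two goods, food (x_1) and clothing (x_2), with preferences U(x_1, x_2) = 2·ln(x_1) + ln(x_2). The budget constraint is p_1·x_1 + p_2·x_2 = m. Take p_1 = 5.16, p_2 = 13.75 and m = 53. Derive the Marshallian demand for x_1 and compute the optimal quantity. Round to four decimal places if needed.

x_1* = 6.8475

At p_1=5.16, p_2=13.75, m=53: x_1* = 2/3·53/5.16 = 6.8475.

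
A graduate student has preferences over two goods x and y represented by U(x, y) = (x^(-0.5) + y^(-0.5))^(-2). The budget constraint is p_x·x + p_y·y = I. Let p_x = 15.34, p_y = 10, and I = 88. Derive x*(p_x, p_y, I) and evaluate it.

MRS = MU_x/MU_y = (y/x)^(1.5). Set equal to p_x/p_y.
Hence y/x = (p_x/p_y)^(1/(1.5)), i.e. raised to the 2/3 power.
Substitute y = (y/x)·x into the budget: x* = I/(p_x + p_y·(y/x)).
Numerically y/x = 1.330098, so x* = 88/(15.34 + 10·1.330098) = 3.0725.

x* = 3.0725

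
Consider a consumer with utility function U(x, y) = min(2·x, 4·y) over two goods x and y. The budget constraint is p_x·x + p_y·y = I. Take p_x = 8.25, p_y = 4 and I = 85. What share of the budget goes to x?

Leontief preferences: the optimum is at the kink where x/4 = y/2, i.e. y = (1/2)·x.
Budget: p_x·x + p_y·(1/2)·x = I, so (4·p_x + 2·p_y)·x = 4·I.
Demand: x*(p_x,p_y,I) = 4·I/(4·p_x + 2·p_y), y* = 2·I/(4·p_x + 2·p_y).
Here 4·8.25 + 2·4 = 41, giving x* = 8.2927 and y* = 4.1463.
Expenditure on x: 8.25·8.2927 = 68.4146; share = 0.8049.

share on x = 0.8049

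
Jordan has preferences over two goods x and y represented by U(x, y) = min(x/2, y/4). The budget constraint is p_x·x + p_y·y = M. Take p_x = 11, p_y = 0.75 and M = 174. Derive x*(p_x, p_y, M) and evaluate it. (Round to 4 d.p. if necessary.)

Leontief preferences: the optimum is at the kink where x/2 = y/4, i.e. y = 2·x.
Budget: p_x·x + p_y·2·x = M, so (2·p_x + 4·p_y)·x = 2·M.
Demand: x*(p_x,p_y,M) = 2·M/(2·p_x + 4·p_y), y* = 4·M/(2·p_x + 4·p_y).
Here 2·11 + 4·0.75 = 25, giving x* = 13.92.

x* = 13.92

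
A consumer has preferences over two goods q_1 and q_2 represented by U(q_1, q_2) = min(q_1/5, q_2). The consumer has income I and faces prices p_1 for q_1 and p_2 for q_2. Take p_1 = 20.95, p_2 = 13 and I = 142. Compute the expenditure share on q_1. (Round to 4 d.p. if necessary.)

share on q_1 = 0.8896

Leontief preferences: the optimum is at the kink where q_1/5 = q_2/1, i.e. q_2 = (1/5)·q_1.
Budget: p_1·q_1 + p_2·(1/5)·q_1 = I, so (5·p_1 + p_2)·q_1 = 5·I.
Demand: q_1*(p_1,p_2,I) = 5·I/(5·p_1 + p_2), q_2* = I/(5·p_1 + p_2).
Here 5·20.95 + 13 = 117.75, giving q_1* = 6.0297 and q_2* = 1.2059.
Expenditure on q_1: 20.95·6.0297 = 126.3227; share = 0.8896.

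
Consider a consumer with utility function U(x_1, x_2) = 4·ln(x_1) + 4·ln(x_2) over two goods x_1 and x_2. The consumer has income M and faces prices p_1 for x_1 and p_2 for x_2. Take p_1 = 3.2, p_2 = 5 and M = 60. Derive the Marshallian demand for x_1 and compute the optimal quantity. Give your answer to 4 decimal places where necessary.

MU_x_1/MU_x_2 = (4·x_2)/(4·x_1); tangency sets this equal to p_1/p_2.
So 4·p_2·x_2 = 4·p_1·x_1; combined with the budget, a share 0.5 of income goes to x_1.
Demand: x_1*(p_1,p_2,M) = 0.5·M/p_1 and x_2* = 0.5·M/p_2.
At p_1=3.2, p_2=5, M=60: x_1* = 0.5·60/3.2 = 9.375.

x_1* = 9.375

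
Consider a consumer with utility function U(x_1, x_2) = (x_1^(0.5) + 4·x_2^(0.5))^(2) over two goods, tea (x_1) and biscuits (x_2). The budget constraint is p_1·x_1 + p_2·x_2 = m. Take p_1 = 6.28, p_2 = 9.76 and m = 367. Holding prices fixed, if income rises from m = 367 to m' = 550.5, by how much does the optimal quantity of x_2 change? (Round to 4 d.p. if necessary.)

From the CES first-order condition, (1/4)·(x_2/x_1)^(0.5) = p_1/p_2.
Hence x_2/x_1 = (4·p_1/p_2)^(1/(0.5)), i.e. raised to the 2 power.
With the ratio pinned down, the budget gives x_1* = m/(p_1 + p_2·(x_2/x_1)) and x_2* = (x_2/x_1)·x_1*.
Numerically x_2/x_1 = 6.624295, so x_1* = 367/(6.28 + 9.76·6.624295) = 5.1739 and x_2* = 6.624295·5.1739 = 34.2734.
At m' = 550.5: x_2* = 51.41. Change: 51.41 − 34.2734 = 17.1367.

Δx_2* = 17.1367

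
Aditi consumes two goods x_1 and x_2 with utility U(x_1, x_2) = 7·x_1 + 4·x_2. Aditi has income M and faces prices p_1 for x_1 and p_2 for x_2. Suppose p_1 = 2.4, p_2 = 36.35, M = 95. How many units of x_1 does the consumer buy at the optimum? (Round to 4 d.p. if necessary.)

Perfect substitutes: compare marginal utility per dollar. 7/p_1 vs 4/p_2 → 2.9167 vs 0.11.
x_1 gives more utility per dollar, so spend all income on x_1: x_1* = M/p_1, x_2* = 0.
Numerically: x_1* = 39.5833, x_2* = 0.

x_1* = 39.5833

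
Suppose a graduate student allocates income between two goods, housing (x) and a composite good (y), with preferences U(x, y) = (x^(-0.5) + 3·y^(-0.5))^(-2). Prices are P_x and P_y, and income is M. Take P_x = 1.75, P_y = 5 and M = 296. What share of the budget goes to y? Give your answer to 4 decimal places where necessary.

From the CES first-order condition, (1/3)·(y/x)^(1.5) = P_x/P_y.
Solve for the ratio: y/x = [3·P_x/P_y]^(2/3).
With the ratio pinned down, the budget gives x* = M/(P_x + P_y·(y/x)) and y* = (y/x)·x*.
Numerically y/x = 1.033062, so x* = 296/(1.75 + 5·1.033062) = 42.8036 and y* = 1.033062·42.8036 = 44.2187.
Expenditure on y: 5·44.2187 = 221.0937; share = 0.7469.

share on y = 0.7469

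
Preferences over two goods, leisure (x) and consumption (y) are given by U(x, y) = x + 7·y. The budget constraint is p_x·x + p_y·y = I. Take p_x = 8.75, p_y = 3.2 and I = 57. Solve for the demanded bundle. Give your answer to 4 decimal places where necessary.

x* = 0, y* = 17.8125

Perfect substitutes: compare marginal utility per dollar. 1/p_x vs 7/p_y → 0.1143 vs 2.1875.
y gives more utility per dollar, so spend all income on y: y* = I/p_y, x* = 0.
Numerically: x* = 0, y* = 17.8125.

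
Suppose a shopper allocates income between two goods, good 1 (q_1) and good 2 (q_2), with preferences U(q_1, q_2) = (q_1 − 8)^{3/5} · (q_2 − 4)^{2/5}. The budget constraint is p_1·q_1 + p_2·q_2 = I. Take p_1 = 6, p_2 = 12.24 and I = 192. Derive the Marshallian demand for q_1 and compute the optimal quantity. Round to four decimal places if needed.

MRS = (3/2)·(q_2−4)/(q_1−8). Tangency with p_1/p_2 gives q_2−4 = (2/3)·(p_1/p_2)·(q_1−8).
After buying the subsistence bundle (8, 4), a share 0.6 of the remaining income goes to q_1: q_1* = 8 + 0.6·(I − 8p_1 − 4p_2)/p_1.
Discretionary income = 192 − 8·6 − 4·12.24 = 95.04; q_1* = 8 + 0.6·95.04/6 = 17.504.

q_1* = 17.504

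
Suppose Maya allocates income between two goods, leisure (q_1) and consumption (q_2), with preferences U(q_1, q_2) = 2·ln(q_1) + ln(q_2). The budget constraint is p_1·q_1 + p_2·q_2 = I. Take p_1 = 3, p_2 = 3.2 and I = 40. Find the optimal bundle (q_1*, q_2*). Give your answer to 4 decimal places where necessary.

Tangency: MRS = 2·q_2/q_1 = p_1/p_2.
So 2·p_2·q_2 = p_1·q_1; combined with the budget, a share 2/3 of income goes to q_1.
Demand: q_1*(p_1,p_2,I) = 2/3·I/p_1 and q_2* = 1/3·I/p_2.
At p_1=3, p_2=3.2, I=40: q_1* = 2/3·40/3 = 8.8889, q_2* = 4.1667.

q_1* = 8.8889, q_2* = 4.1667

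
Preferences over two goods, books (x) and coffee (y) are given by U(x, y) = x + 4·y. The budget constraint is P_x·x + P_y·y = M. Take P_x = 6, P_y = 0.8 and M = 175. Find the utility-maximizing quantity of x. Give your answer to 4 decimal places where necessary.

Linear utility — the consumer picks whichever good has higher MU/price: 1/6 = 0.1667 vs 4/0.8 = 5.
y gives more utility per dollar, so spend all income on y: y* = M/P_y, x* = 0.
Numerically: x* = 0, y* = 218.75.

x* = 0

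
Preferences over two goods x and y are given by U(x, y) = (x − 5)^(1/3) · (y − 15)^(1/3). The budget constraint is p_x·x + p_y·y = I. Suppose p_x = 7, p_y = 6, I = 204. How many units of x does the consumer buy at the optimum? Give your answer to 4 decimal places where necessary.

After buying the subsistence bundle (5, 15), a share 0.5 of the remaining income goes to x: x* = 5 + 0.5·(I − 5p_x − 15p_y)/p_x.
Discretionary income = 204 − 5·7 − 15·6 = 79; x* = 5 + 0.5·79/7 = 10.6429.

x* = 10.6429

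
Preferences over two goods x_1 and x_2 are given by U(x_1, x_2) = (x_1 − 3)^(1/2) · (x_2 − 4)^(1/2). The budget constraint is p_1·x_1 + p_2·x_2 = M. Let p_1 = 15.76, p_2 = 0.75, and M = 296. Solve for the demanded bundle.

After buying the subsistence bundle (3, 4), a share 0.5 of the remaining income goes to x_1: x_1* = 3 + 0.5·(M − 3p_1 − 4p_2)/p_1.
Discretionary income = 296 − 3·15.76 − 4·0.75 = 245.72; x_1* = 3 + 0.5·245.72/15.76 = 10.7957; x_2* = 4 + 0.5·245.72/0.75 = 167.8133.

x_1* = 10.7957, x_2* = 167.8133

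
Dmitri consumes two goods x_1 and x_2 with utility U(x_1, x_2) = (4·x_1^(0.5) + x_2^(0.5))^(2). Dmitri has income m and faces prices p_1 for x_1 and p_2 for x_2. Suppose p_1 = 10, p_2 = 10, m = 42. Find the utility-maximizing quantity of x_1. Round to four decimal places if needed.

With the ratio pinned down, the budget gives x_1* = m/(p_1 + p_2·(x_2/x_1)) and x_2* = (x_2/x_1)·x_1*.
Numerically x_2/x_1 = 0.0625, so x_1* = 42/(10 + 10·0.0625) = 3.9529.

x_1* = 3.9529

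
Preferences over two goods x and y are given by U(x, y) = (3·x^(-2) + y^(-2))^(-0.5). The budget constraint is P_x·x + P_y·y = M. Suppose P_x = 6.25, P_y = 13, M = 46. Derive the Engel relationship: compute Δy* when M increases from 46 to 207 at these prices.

MRS = MU_x/MU_y = 3·(y/x)^(3). Set equal to P_x/P_y.
Hence y/x = ((1/3)·P_x/P_y)^(1/(3)), i.e. raised to the 1/3 power.
With the ratio pinned down, the budget gives x* = M/(P_x + P_y·(y/x)) and y* = (y/x)·x*.
Numerically y/x = 0.543173, so x* = 46/(6.25 + 13·0.543173) = 3.4557 and y* = 0.543173·3.4557 = 1.8771.
At M' = 207: y* = 8.4468. Change: 8.4468 − 1.8771 = 6.5697.

Δy* = 6.5697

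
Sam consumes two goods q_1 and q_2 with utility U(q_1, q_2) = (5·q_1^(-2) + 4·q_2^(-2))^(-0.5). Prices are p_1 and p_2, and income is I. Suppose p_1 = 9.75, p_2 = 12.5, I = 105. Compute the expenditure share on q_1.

share on q_1 = 0.4772

MRS = MU_q_1/MU_q_2 = (5/4)·(q_2/q_1)^(3). Set equal to p_1/p_2.
Hence q_2/q_1 = ((4/5)·p_1/p_2)^(1/(3)), i.e. raised to the 1/3 power.
Substitute q_2 = (q_2/q_1)·q_1 into the budget: q_1* = I/(p_1 + p_2·(q_2/q_1)).
Numerically q_2/q_1 = 0.854532, so q_1* = 105/(9.75 + 12.5·0.854532) = 5.1391 and q_2* = 0.854532·5.1391 = 4.3915.
Expenditure on q_1: 9.75·5.1391 = 50.1061; share = 0.4772.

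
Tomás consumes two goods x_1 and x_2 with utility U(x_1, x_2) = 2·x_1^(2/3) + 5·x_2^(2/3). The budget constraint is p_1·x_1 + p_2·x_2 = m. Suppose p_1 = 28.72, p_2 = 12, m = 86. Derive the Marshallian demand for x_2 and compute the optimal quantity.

MU_x_1 ∝ 2·x_1^(-1/3), MU_x_2 ∝ 5·x_2^(-1/3), so MRS = (2/5)·(x_2/x_1)^(1/3) = p_1/p_2.
Hence x_2/x_1 = ((5/2)·p_1/p_2)^(1/(1/3)), i.e. raised to the 3 power.
Substitute x_2 = (x_2/x_1)·x_1 into the budget: x_1* = m/(p_1 + p_2·(x_2/x_1)).
Numerically x_2/x_1 = 214.204995, so x_1* = 86/(28.72 + 12·214.204995) = 0.0331 and x_2* = 214.204995·0.0331 = 7.0875.

x_2* = 7.0875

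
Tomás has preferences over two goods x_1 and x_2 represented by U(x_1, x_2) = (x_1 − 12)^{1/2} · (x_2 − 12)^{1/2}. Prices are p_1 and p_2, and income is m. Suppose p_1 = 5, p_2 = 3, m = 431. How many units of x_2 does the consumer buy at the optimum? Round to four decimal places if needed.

x_2* = 67.8333

Let x_1' = x_1−12, x_2' = x_2−12. MRS = x_2'/x_1' = p_1/p_2.
After buying the subsistence bundle (12, 12), a share 0.5 of the remaining income goes to x_1: x_1* = 12 + 0.5·(m − 12p_1 − 12p_2)/p_1.
Discretionary income = 431 − 12·5 − 12·3 = 335; x_2* = 12 + 0.5·335/3 = 67.8333.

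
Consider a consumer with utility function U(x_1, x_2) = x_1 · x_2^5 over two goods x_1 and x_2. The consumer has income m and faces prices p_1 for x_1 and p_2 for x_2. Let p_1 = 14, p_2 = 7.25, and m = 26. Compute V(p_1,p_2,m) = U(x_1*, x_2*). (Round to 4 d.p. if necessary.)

V = 73.7844

Tangency: MRS = (1/5)·x_2/x_1 = p_1/p_2.
So p_2·x_2 = 5·p_1·x_1; combined with the budget, a share 1/6 of income goes to x_1.
Demand: x_1*(p_1,p_2,m) = 1/6·m/p_1 and x_2* = 5/6·m/p_2.
At p_1=14, p_2=7.25, m=26: x_1* = 1/6·26/14 = 0.3095, x_2* = 2.9885.
Utility at the optimum: U(0.3095, 2.9885) = 73.7844.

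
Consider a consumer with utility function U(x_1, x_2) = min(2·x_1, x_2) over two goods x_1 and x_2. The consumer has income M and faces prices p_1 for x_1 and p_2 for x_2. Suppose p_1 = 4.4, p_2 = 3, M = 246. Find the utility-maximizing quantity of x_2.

x_2* = 47.3077

Leontief preferences: the optimum is at the kink where x_1/1 = x_2/2, i.e. x_2 = 2·x_1.
Budget: p_1·x_1 + p_2·2·x_1 = M, so (p_1 + 2·p_2)·x_1 = M.
Demand: x_1*(p_1,p_2,M) = M/(p_1 + 2·p_2), x_2* = 2·M/(p_1 + 2·p_2).
Here 4.4 + 2·3 = 10.4, giving x_2* = 47.3077.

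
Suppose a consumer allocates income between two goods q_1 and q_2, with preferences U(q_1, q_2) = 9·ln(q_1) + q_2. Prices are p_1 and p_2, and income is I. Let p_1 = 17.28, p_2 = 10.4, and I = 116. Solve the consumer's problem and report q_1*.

MU_q_1 = 9/q_1, MU_q_2 = 1. Tangency: 9/q_1 = p_1/p_2.
So q_1*(p_1,p_2) = 9·p_2/p_1, independent of income; and q_2* = (I − 9·p_2)/p_2.
At the given prices: q_1* = 9·10.4/17.28 = 5.4167.

q_1* = 5.4167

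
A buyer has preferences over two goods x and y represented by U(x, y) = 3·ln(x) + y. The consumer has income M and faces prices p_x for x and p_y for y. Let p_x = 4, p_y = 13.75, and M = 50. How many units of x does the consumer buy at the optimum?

x* = 10.3125

MU_x = 3/x, MU_y = 1. Tangency: 3/x = p_x/p_y.
So x*(p_x,p_y) = 3·p_y/p_x, independent of income; and y* = (M − 3·p_y)/p_y.
At the given prices: x* = 3·13.75/4 = 10.3125.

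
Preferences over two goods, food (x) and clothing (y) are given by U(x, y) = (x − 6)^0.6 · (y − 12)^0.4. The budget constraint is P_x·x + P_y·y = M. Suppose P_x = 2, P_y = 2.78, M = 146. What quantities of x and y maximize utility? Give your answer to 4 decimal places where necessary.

Let x' = x−6, y' = y−12. MRS = (3/2)·y'/x' = P_x/P_y.
Substituting into the budget: x* = 6 + 0.6·(M − 6·P_x − 12·P_y)/P_x, and y* = 12 + 0.4·(…)/P_y.
Discretionary income = 146 − 6·2 − 12·2.78 = 100.64; x* = 6 + 0.6·100.64/2 = 36.192; y* = 12 + 0.4·100.64/2.78 = 26.4806.

x* = 36.192, y* = 26.4806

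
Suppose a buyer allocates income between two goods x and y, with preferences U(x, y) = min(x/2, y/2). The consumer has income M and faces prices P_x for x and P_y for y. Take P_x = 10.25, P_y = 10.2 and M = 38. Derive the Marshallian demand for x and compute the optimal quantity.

x* = 1.8582

With perfect complements, no substitution: consume in ratio x:y = 2:2.
Budget: P_x·x + P_y·x = M, so (2·P_x + 2·P_y)·x = 2·M.
Demand: x*(P_x,P_y,M) = 2·M/(2·P_x + 2·P_y), y* = 2·M/(2·P_x + 2·P_y).
Here 2·10.25 + 2·10.2 = 40.9, giving x* = 1.8582.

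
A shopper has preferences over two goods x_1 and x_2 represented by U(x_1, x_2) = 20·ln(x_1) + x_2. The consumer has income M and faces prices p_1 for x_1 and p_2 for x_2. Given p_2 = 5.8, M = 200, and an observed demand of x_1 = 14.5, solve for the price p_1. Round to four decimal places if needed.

p_1 = 8

Set MRS = p_1/p_2: (20/x_1)/1 = p_1/p_2.
So x_1*(p_1,p_2) = 20·p_2/p_1, independent of income; and x_2* = (M − 20·p_2)/p_2.
Set x_1* = 14.5 in the demand function and solve for p_1: p_1 = 8.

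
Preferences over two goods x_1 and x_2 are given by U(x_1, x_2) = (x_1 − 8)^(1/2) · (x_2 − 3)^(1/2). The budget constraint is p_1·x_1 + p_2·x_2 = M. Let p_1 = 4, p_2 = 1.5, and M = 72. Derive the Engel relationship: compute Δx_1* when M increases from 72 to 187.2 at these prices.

After buying the subsistence bundle (8, 3), a share 0.5 of the remaining income goes to x_1: x_1* = 8 + 0.5·(M − 8p_1 − 3p_2)/p_1.
Discretionary income = 72 − 8·4 − 3·1.5 = 35.5; x_1* = 8 + 0.5·35.5/4 = 12.4375.
At M' = 187.2: x_1* = 26.8375. Change: 26.8375 − 12.4375 = 14.4.

Δx_1* = 14.4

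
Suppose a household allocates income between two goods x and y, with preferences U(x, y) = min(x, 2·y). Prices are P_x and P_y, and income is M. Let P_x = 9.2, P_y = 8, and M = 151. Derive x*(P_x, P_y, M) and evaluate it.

Demand: x*(P_x,P_y,M) = 2·M/(2·P_x + P_y), y* = M/(2·P_x + P_y).
Here 2·9.2 + 8 = 26.4, giving x* = 11.4394.

x* = 11.4394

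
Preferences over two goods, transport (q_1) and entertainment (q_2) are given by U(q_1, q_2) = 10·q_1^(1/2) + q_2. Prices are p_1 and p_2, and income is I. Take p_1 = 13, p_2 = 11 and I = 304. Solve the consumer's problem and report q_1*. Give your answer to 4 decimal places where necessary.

Set MRS = p_1/p_2: 5·q_1^(−1/2) = p_1/p_2.
Thus q_1* = (5·p_2/p_1)² — independent of I — with the rest of income spent on q_2.
Plugging in: q_1* = (5·11/13)² = 17.8994.

q_1* = 17.8994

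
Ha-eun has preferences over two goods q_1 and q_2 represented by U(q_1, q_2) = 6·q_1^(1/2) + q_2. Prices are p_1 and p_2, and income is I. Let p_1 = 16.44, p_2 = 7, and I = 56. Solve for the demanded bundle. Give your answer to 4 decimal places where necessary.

Utility is quasi-linear in q_2; the FOC for q_1 is 3/√q_1 = p_1/p_2.
Thus q_1* = (3·p_2/p_1)² — independent of I — with the rest of income spent on q_2.
Plugging in: q_1* = (3·7/16.44)² = 1.6317, q_2* = 4.1679.

q_1* = 1.6317, q_2* = 4.1679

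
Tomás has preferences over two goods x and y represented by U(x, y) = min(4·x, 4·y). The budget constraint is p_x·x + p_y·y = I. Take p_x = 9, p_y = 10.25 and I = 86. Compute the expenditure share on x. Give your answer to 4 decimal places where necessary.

share on x = 0.4675

Demand: x*(p_x,p_y,I) = 4·I/(4·p_x + 4·p_y), y* = 4·I/(4·p_x + 4·p_y).
Here 4·9 + 4·10.25 = 77, giving x* = 4.4675 and y* = 4.4675.
Expenditure on x: 9·4.4675 = 40.2078; share = 0.4675.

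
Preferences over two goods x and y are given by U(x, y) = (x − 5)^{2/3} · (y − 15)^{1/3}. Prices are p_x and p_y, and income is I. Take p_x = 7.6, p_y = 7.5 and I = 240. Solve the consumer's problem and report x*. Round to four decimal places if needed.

Substituting into the budget: x* = 5 + 2/3·(I − 5·p_x − 15·p_y)/p_x, and y* = 15 + 1/3·(…)/p_y.
Discretionary income = 240 − 5·7.6 − 15·7.5 = 89.5; x* = 5 + 2/3·89.5/7.6 = 12.8509.

x* = 12.8509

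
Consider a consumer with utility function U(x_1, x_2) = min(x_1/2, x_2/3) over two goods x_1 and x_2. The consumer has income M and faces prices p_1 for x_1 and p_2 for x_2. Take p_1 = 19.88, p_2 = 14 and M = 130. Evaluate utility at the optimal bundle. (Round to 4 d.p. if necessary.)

V = 1.59

Leontief preferences: the optimum is at the kink where x_1/2 = x_2/3, i.e. x_2 = (3/2)·x_1.
Budget: p_1·x_1 + p_2·(3/2)·x_1 = M, so (2·p_1 + 3·p_2)·x_1 = 2·M.
Demand: x_1*(p_1,p_2,M) = 2·M/(2·p_1 + 3·p_2), x_2* = 3·M/(2·p_1 + 3·p_2).
Here 2·19.88 + 3·14 = 81.76, giving x_1* = 3.18 and x_2* = 4.7701.
Utility at the optimum: U(3.18, 4.7701) = 1.59.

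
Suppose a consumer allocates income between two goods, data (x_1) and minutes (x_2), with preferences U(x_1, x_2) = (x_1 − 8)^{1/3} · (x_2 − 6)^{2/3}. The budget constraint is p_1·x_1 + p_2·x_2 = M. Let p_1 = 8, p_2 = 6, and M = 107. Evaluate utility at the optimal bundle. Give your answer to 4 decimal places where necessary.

V = 0.5609

Discretionary income = 107 − 8·8 − 6·6 = 7; x_1* = 8 + 1/3·7/8 = 8.2917; x_2* = 6 + 2/3·7/6 = 6.7778.
Utility at the optimum: U(8.2917, 6.7778) = 0.5609.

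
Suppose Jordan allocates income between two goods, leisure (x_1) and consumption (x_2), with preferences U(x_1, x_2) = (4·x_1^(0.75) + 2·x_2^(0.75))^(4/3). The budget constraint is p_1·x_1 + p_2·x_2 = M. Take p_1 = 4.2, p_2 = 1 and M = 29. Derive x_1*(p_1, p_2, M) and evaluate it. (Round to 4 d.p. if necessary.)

x_1* = 1.2263

With the ratio pinned down, the budget gives x_1* = M/(p_1 + p_2·(x_2/x_1)) and x_2* = (x_2/x_1)·x_1*.
Numerically x_2/x_1 = 19.4481, so x_1* = 29/(4.2 + 1·19.4481) = 1.2263.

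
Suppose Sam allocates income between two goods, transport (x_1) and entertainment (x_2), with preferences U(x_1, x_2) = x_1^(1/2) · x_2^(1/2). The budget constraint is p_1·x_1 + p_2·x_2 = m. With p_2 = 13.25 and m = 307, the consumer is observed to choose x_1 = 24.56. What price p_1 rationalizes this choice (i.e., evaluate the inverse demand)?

The MRS is x_2/x_1. Set MRS = p_1/p_2.
So 0.5·p_2·x_2 = 0.5·p_1·x_1; combined with the budget, a share 0.5 of income goes to x_1.
Demand: x_1*(p_1,p_2,m) = 0.5·m/p_1 and x_2* = 0.5·m/p_2.
Set x_1* = 24.56 in the demand function and solve for p_1: p_1 = 6.25.

p_1 = 6.25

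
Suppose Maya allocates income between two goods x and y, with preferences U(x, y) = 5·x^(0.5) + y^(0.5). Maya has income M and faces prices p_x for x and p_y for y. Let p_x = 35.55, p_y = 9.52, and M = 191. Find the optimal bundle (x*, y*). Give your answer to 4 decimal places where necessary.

x* = 4.6745, y* = 2.6073

MU_x ∝ 5·x^(-0.5), MU_y ∝ y^(-0.5), so MRS = 5·(y/x)^(0.5) = p_x/p_y.
Hence y/x = ((1/5)·p_x/p_y)^(1/(0.5)), i.e. raised to the 2 power.
Substitute y = (y/x)·x into the budget: x* = M/(p_x + p_y·(y/x)).
Numerically y/x = 0.557783, so x* = 191/(35.55 + 9.52·0.557783) = 4.6745 and y* = 0.557783·4.6745 = 2.6073.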